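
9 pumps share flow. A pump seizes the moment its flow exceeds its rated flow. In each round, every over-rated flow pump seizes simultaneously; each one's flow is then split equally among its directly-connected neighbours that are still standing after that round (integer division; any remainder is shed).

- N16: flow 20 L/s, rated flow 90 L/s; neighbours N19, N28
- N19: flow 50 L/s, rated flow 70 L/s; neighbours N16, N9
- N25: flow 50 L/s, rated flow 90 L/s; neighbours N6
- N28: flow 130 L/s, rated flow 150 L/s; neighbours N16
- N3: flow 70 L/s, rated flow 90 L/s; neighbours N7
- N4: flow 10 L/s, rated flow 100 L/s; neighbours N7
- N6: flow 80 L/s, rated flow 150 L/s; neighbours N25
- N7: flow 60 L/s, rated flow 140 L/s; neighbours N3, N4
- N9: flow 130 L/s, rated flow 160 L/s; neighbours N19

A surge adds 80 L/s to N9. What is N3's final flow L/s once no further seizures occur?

Round 1 — N9 at 210 > 160. N9 seizes.
  N9 sheds 210 L/s to N19: 210 each.
    N19: 50+210 = 260 > 70
Round 2 — N19 seizes.
  N19 sheds 260 L/s to N16: 260 each.
    N16: 20+260 = 280 > 90
Round 3 — N16 seizes.
  N16 sheds 280 L/s to N28: 280 each.
    N28: 130+280 = 410 > 150
Round 4 — N28 seizes.
  N28 sheds 410 L/s: no online neighbours, lost.
No further seizures.

70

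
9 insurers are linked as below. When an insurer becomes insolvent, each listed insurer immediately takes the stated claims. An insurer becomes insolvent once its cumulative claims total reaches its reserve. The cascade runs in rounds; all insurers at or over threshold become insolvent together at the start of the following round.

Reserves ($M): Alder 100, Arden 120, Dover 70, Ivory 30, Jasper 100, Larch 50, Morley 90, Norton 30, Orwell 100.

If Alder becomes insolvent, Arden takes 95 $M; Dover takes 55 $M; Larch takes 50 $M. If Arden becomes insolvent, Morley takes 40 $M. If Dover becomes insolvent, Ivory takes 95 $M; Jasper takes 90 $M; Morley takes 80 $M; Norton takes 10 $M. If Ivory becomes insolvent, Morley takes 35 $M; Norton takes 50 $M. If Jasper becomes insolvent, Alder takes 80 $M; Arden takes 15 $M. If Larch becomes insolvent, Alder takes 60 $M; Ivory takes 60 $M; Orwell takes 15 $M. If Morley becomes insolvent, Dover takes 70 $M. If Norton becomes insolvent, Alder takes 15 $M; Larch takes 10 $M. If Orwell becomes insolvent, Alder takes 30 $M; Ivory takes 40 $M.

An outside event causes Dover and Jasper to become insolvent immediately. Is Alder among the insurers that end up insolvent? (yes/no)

no

Round 1 — Dover, Jasper become insolvent (initial).
  Alder: +80 → 80 < 100
  Arden: +15 → 15 < 120
  Ivory: +95 → 95 ≥ 30
  Morley: +80 → 80 < 90
  Norton: +10 → 10 < 30
Round 2 — Ivory becomes insolvent.
  Morley: +35 → 115 ≥ 90
  Norton: +50 → 60 ≥ 30
Round 3 — Morley, Norton become insolvent.
  Alder: +15 → 95 < 100
  Larch: +10 → 10 < 50
No further insolvencies.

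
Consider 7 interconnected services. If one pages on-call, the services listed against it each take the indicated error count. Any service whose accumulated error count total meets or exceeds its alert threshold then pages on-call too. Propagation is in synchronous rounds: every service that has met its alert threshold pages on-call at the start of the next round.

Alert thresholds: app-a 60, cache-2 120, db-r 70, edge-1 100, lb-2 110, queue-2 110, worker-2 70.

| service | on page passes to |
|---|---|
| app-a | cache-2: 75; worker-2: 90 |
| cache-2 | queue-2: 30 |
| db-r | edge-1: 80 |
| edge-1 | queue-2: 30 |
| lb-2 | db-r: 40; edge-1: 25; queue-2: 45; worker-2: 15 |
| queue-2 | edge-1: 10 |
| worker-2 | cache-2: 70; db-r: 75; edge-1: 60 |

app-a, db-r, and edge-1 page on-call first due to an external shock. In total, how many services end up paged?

Round 1 — app-a, db-r, edge-1 page on-call (initial).
  cache-2: +75 → 75 < 120
  queue-2: +30 → 30 < 110
  worker-2: +90 → 90 ≥ 70
Round 2 — worker-2 pages on-call.
  cache-2: +70 → 145 ≥ 120
Round 3 — cache-2 pages on-call.
  queue-2: +30 → 60 < 110
No further pages.

5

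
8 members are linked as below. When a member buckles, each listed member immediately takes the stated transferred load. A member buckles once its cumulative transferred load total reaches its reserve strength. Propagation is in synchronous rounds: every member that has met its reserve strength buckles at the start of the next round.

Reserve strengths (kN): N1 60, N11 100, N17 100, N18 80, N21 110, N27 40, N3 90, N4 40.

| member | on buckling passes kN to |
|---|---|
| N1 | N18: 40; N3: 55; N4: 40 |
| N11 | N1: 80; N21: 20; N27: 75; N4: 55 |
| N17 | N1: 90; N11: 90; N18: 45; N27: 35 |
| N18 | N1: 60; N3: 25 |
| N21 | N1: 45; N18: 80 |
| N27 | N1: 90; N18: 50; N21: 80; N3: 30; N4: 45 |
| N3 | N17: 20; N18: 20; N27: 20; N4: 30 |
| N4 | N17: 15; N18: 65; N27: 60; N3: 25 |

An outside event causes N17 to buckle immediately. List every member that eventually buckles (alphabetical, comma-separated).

Round 1 — N17 buckles (initial).
  N1: +90 → 90 ≥ 60
  N11: +90 → 90 < 100
  N18: +45 → 45 < 80
  N27: +35 → 35 < 40
Round 2 — N1 buckles.
  N18: +40 → 85 ≥ 80
  N3: +55 → 55 < 90
  N4: +40 → 40 ≥ 40
Round 3 — N18, N4 buckle.
  N27: +60 → 95 ≥ 40
  N3: +25+25 → 105 ≥ 90
Round 4 — N27, N3 buckle.
  N21: +80 → 80 < 110
No further bucklings.

N1, N17, N18, N27, N3, N4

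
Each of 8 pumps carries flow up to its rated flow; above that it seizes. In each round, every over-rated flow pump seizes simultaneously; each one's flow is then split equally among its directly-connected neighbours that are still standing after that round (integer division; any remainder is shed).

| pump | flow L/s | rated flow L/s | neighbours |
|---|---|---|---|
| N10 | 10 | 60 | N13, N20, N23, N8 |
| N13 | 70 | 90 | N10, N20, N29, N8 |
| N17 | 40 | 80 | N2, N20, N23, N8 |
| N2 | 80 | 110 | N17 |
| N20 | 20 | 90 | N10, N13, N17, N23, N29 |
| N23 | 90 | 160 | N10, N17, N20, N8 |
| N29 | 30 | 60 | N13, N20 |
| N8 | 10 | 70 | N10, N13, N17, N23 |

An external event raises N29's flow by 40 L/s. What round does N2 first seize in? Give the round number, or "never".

never

Round 1 — N29 at 70 > 60. N29 seizes.
  N29 sheds 70 L/s to N13, N20: 35 each.
    N13: 70+35 = 105 > 90
    N20: 20+35 = 55 ≤ 90
Round 2 — N13 seizes.
  N13 sheds 105 L/s to N10, N20, N8: 35 each.
    N10: 10+35 = 45 ≤ 60
    N20: 55+35 = 90 ≤ 90
    N8: 10+35 = 45 ≤ 70
No further seizures.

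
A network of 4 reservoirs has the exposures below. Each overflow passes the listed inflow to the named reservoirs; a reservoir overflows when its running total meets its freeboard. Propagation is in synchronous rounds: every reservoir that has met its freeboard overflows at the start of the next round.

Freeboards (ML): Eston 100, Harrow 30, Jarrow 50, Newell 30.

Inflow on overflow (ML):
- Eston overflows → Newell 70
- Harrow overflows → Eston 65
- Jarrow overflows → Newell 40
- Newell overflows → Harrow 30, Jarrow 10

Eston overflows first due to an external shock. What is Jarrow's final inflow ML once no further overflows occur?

10

Round 1 — Eston overflows (initial).
  Newell: +70 → 70 ≥ 30
Round 2 — Newell overflows.
  Harrow: +30 → 30 ≥ 30
  Jarrow: +10 → 10 < 50
Round 3 — Harrow overflows.
No further overflows.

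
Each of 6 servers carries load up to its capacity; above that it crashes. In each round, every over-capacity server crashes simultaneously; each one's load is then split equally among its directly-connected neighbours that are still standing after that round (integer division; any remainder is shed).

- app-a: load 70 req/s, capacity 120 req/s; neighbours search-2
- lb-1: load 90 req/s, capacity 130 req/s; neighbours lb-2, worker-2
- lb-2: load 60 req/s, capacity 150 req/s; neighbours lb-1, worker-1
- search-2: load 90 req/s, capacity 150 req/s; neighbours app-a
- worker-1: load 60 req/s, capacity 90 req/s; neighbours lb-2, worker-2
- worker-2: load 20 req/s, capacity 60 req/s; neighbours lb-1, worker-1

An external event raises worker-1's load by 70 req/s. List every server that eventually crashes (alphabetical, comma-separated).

lb-1, lb-2, worker-1, worker-2

Round 1 — worker-1 at 130 > 90. worker-1 crashes.
  worker-1 sheds 130 req/s to lb-2, worker-2: 65 each.
    lb-2: 60+65 = 125 ≤ 150
    worker-2: 20+65 = 85 > 60
Round 2 — worker-2 crashes.
  worker-2 sheds 85 req/s to lb-1: 85 each.
    lb-1: 90+85 = 175 > 130
Round 3 — lb-1 crashes.
  lb-1 sheds 175 req/s to lb-2: 175 each.
    lb-2: 125+175 = 300 > 150
Round 4 — lb-2 crashes.
  lb-2 sheds 300 req/s: no online neighbours, lost.
No further crashes.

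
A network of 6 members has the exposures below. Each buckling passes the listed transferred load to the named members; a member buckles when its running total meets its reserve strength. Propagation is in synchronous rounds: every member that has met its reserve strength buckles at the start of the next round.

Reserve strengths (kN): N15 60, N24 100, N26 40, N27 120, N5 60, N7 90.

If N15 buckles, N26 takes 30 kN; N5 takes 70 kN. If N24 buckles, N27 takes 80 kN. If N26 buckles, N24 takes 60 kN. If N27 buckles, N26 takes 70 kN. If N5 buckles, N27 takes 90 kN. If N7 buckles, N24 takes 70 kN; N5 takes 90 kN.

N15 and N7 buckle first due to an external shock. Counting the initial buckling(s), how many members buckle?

Round 1 — N15, N7 buckle (initial).
  N24: +70 → 70 < 100
  N26: +30 → 30 < 40
  N5: +70+90 → 160 ≥ 60
Round 2 — N5 buckles.
  N27: +90 → 90 < 120
No further bucklings.

3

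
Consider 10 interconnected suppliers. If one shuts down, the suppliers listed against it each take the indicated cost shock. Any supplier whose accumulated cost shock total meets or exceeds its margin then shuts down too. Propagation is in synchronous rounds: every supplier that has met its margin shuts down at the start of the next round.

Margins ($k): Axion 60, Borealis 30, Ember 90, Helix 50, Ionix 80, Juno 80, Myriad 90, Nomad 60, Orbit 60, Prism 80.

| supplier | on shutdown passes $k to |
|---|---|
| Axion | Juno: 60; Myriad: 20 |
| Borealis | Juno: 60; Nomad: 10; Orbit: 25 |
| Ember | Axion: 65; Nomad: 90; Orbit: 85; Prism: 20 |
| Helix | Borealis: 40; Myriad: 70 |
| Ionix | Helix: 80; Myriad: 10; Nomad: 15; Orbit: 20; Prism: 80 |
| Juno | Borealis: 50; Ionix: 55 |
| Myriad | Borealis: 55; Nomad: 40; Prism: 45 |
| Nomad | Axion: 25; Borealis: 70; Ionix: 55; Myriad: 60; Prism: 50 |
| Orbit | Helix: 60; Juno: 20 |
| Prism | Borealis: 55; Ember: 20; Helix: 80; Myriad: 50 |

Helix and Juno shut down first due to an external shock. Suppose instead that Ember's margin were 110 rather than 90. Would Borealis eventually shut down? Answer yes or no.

yes

With Ember's margin at 110:
Round 1 — Helix, Juno shut down (initial).
  Borealis: +40+50 → 90 ≥ 30
  Ionix: +55 → 55 < 80
  Myriad: +70 → 70 < 90
Round 2 — Borealis shuts down.
  Nomad: +10 → 10 < 60
  Orbit: +25 → 25 < 60
No further shutdowns.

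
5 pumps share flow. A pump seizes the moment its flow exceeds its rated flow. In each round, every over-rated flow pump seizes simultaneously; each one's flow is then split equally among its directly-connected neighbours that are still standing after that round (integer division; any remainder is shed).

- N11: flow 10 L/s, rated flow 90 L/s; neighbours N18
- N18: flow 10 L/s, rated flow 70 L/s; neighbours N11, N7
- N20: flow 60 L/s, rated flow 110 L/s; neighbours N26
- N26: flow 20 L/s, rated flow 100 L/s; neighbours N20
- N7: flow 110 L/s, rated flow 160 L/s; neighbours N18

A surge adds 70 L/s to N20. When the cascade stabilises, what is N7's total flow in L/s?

110

Round 1 — N20 at 130 > 110. N20 seizes.
  N20 sheds 130 L/s to N26: 130 each.
    N26: 20+130 = 150 > 100
Round 2 — N26 seizes.
  N26 sheds 150 L/s: no online neighbours, lost.
No further seizures.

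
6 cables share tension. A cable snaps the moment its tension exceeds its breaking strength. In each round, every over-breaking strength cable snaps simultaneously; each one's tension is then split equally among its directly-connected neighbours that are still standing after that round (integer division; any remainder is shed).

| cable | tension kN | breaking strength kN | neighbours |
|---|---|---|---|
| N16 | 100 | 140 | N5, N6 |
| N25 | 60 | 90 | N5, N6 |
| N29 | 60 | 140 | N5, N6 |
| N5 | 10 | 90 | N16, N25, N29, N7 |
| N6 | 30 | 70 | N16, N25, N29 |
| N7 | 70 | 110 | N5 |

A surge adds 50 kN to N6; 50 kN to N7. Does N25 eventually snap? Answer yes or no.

Round 1 — N6 at 80 > 70; N7 at 120 > 110. N6, N7 snap.
  N6 sheds 80 kN to N16, N25, N29: 26 each (2 lost).
    N16: 100+26 = 126 ≤ 140
    N25: 60+26 = 86 ≤ 90
    N29: 60+26 = 86 ≤ 140
  N7 sheds 120 kN to N5: 120 each.
    N5: 10+120 = 130 > 90
Round 2 — N5 snaps.
  N5 sheds 130 kN to N16, N25, N29: 43 each (1 lost).
    N16: 126+43 = 169 > 140
    N25: 86+43 = 129 > 90
    N29: 86+43 = 129 ≤ 140
Round 3 — N16, N25 snap.
  N16 sheds 169 kN: no online neighbours, lost.
  N25 sheds 129 kN: no online neighbours, lost.
No further breaks.

yes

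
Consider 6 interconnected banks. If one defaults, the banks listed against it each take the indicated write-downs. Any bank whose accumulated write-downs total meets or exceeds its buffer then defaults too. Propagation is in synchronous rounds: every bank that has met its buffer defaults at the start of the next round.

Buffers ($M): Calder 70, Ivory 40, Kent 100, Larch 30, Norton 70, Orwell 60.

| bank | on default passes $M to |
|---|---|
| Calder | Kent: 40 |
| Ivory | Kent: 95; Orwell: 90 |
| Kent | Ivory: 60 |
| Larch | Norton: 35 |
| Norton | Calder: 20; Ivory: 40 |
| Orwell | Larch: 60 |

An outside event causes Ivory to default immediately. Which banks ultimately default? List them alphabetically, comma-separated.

Round 1 — Ivory defaults (initial).
  Kent: +95 → 95 < 100
  Orwell: +90 → 90 ≥ 60
Round 2 — Orwell defaults.
  Larch: +60 → 60 ≥ 30
Round 3 — Larch defaults.
  Norton: +35 → 35 < 70
No further defaults.

Ivory, Larch, Orwell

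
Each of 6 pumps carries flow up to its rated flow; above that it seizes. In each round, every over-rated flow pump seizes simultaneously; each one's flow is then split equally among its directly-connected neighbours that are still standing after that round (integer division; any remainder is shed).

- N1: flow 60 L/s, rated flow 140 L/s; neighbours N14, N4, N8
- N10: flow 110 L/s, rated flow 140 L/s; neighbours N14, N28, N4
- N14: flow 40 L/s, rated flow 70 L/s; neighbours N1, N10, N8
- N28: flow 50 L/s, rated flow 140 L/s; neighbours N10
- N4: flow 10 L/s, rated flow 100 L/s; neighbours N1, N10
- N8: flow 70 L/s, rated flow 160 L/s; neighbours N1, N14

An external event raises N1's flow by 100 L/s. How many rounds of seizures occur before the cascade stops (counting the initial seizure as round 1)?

4

Round 1 — N1 at 160 > 140. N1 seizes.
  N1 sheds 160 L/s to N14, N4, N8: 53 each (1 lost).
    N14: 40+53 = 93 > 70
    N4: 10+53 = 63 ≤ 100
    N8: 70+53 = 123 ≤ 160
Round 2 — N14 seizes.
  N14 sheds 93 L/s to N10, N8: 46 each (1 lost).
    N10: 110+46 = 156 > 140
    N8: 123+46 = 169 > 160
Round 3 — N10, N8 seize.
  N10 sheds 156 L/s to N28, N4: 78 each.
    N28: 50+78 = 128 ≤ 140
    N4: 63+78 = 141 > 100
  N8 sheds 169 L/s: no online neighbours, lost.
Round 4 — N4 seizes.
  N4 sheds 141 L/s: no online neighbours, lost.
No further seizures.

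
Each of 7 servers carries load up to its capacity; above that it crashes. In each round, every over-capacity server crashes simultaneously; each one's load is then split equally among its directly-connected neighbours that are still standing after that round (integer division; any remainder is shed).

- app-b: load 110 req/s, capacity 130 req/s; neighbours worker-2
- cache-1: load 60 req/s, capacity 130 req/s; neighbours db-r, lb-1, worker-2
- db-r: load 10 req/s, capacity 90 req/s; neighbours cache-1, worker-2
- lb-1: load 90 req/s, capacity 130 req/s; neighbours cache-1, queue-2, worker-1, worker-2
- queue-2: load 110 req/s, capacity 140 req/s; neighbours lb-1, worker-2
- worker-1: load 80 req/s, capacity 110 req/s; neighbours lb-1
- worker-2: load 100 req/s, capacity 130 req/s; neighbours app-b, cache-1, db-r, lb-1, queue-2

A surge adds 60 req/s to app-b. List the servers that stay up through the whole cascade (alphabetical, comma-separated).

Round 1 — app-b at 170 > 130. app-b crashes.
  app-b sheds 170 req/s to worker-2: 170 each.
    worker-2: 100+170 = 270 > 130
Round 2 — worker-2 crashes.
  worker-2 sheds 270 req/s to cache-1, db-r, lb-1, queue-2: 67 each (2 lost).
    cache-1: 60+67 = 127 ≤ 130
    db-r: 10+67 = 77 ≤ 90
    lb-1: 90+67 = 157 > 130
    queue-2: 110+67 = 177 > 140
Round 3 — lb-1, queue-2 crash.
  lb-1 sheds 157 req/s to cache-1, worker-1: 78 each (1 lost).
    cache-1: 127+78 = 205 > 130
    worker-1: 80+78 = 158 > 110
  queue-2 sheds 177 req/s: no online neighbours, lost.
Round 4 — cache-1, worker-1 crash.
  cache-1 sheds 205 req/s to db-r: 205 each.
    db-r: 77+205 = 282 > 90
  worker-1 sheds 158 req/s: no online neighbours, lost.
Round 5 — db-r crashes.
  db-r sheds 282 req/s: no online neighbours, lost.
No further crashes.

none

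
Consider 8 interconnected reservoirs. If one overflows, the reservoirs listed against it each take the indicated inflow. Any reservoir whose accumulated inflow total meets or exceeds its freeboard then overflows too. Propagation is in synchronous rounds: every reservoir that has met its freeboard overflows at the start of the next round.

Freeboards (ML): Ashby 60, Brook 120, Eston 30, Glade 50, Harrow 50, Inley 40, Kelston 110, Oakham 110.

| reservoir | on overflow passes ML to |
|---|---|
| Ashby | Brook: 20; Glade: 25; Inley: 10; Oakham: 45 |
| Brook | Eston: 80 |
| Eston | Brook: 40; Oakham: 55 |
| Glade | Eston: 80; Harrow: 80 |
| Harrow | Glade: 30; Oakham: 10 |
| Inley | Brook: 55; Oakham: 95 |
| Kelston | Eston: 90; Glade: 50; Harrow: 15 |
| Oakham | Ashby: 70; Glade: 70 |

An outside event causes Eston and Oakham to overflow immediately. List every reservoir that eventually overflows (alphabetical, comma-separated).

Round 1 — Eston, Oakham overflow (initial).
  Ashby: +70 → 70 ≥ 60
  Brook: +40 → 40 < 120
  Glade: +70 → 70 ≥ 50
Round 2 — Ashby, Glade overflow.
  Brook: +20 → 60 < 120
  Harrow: +80 → 80 ≥ 50
  Inley: +10 → 10 < 40
Round 3 — Harrow overflows.
No further overflows.

Ashby, Eston, Glade, Harrow, Oakham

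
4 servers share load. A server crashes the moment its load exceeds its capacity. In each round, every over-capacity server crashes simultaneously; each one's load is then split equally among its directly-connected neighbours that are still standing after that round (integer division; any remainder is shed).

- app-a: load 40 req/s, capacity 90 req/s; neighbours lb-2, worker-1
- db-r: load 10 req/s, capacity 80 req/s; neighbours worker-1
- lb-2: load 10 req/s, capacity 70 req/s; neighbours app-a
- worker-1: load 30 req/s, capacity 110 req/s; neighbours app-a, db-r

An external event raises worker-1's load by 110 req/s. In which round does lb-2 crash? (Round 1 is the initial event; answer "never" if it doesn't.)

3

Round 1 — worker-1 at 140 > 110. worker-1 crashes.
  worker-1 sheds 140 req/s to app-a, db-r: 70 each.
    app-a: 40+70 = 110 > 90
    db-r: 10+70 = 80 ≤ 80
Round 2 — app-a crashes.
  app-a sheds 110 req/s to lb-2: 110 each.
    lb-2: 10+110 = 120 > 70
Round 3 — lb-2 crashes.
  lb-2 sheds 120 req/s: no online neighbours, lost.
No further crashes.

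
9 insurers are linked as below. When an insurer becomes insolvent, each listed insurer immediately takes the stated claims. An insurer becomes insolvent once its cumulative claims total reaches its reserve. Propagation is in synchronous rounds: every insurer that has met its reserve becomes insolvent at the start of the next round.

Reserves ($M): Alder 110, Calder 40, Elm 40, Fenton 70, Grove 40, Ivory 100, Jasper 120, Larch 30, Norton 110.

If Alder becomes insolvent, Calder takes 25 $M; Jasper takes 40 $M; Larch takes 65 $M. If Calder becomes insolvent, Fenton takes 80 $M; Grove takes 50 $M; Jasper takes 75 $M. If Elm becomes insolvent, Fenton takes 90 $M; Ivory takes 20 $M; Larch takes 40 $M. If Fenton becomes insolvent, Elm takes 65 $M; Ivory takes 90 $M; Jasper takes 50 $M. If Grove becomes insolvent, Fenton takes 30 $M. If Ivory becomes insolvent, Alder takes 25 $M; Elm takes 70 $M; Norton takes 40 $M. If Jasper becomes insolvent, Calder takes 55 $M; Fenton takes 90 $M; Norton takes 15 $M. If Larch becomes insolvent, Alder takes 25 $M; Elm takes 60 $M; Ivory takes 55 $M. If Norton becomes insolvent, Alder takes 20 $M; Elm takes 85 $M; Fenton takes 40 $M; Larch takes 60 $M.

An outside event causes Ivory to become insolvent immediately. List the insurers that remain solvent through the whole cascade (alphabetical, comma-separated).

Alder, Calder, Grove, Jasper, Norton

Round 1 — Ivory becomes insolvent (initial).
  Alder: +25 → 25 < 110
  Elm: +70 → 70 ≥ 40
  Norton: +40 → 40 < 110
Round 2 — Elm becomes insolvent.
  Fenton: +90 → 90 ≥ 70
  Larch: +40 → 40 ≥ 30
Round 3 — Fenton, Larch become insolvent.
  Alder: +25 → 50 < 110
  Jasper: +50 → 50 < 120
No further insolvencies.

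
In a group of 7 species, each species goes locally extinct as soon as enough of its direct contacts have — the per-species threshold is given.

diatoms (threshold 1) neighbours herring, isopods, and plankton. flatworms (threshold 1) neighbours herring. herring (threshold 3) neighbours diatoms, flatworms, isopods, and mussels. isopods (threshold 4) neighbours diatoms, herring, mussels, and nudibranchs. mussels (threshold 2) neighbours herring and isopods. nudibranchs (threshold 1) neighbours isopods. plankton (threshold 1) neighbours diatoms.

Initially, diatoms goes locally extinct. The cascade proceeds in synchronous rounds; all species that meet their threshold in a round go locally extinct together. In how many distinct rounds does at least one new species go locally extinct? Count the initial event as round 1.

Round 1 — diatoms goes locally extinct (initial).
Round 2 — checking thresholds:
  herring: 1 of 4 neighbours < 3, below threshold.
  isopods: 1 of 4 neighbours < 4, below threshold.
  plankton: 1 of 1 neighbours ≥ 1, goes locally extinct.
Round 3 — no new extinctions; cascade stops.

2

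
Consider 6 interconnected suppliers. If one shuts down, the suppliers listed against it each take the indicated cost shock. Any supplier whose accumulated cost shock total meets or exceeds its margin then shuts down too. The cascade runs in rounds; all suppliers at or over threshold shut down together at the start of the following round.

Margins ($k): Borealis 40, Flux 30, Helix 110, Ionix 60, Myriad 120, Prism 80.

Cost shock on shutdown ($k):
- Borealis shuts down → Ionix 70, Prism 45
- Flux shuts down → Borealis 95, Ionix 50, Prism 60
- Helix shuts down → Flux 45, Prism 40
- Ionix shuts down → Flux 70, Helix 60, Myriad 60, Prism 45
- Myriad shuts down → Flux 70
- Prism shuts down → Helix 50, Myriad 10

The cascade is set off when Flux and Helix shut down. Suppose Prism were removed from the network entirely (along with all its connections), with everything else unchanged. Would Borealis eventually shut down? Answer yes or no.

yes

With Prism removed:
Round 1 — Flux, Helix shut down (initial).
  Borealis: +95 → 95 ≥ 40
  Ionix: +50 → 50 < 60
Round 2 — Borealis shuts down.
  Ionix: +70 → 120 ≥ 60
Round 3 — Ionix shuts down.
  Myriad: +60 → 60 < 120
No further shutdowns.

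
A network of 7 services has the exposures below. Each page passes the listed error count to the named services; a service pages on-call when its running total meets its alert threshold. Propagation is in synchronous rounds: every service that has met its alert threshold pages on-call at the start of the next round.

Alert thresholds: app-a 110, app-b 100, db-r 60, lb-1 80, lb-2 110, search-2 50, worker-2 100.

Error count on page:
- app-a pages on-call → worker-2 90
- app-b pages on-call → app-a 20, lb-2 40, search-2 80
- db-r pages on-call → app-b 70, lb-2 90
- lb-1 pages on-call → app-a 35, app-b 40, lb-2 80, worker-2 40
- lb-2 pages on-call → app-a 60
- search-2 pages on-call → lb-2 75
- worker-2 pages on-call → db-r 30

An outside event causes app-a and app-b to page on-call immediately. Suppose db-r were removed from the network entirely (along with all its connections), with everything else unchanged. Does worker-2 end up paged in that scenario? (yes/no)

no

With db-r removed:
Round 1 — app-a, app-b page on-call (initial).
  lb-2: +40 → 40 < 110
  search-2: +80 → 80 ≥ 50
  worker-2: +90 → 90 < 100
Round 2 — search-2 pages on-call.
  lb-2: +75 → 115 ≥ 110
Round 3 — lb-2 pages on-call.
No further pages.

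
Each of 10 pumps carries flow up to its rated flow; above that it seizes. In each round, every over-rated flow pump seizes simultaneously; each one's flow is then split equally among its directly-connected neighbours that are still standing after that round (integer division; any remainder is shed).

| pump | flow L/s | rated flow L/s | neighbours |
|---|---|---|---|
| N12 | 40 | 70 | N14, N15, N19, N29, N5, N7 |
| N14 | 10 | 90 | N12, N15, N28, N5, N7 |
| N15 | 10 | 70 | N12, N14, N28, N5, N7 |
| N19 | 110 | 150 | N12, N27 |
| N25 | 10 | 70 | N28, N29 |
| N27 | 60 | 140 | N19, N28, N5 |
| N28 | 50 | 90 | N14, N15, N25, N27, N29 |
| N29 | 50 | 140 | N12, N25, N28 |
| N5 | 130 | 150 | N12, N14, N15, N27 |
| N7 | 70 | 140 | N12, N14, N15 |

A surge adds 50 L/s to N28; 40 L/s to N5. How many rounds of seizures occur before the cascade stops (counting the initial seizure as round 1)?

4

Round 1 — N28 at 100 > 90; N5 at 170 > 150. N28, N5 seize.
  N28 sheds 100 L/s to N14, N15, N25, N27, N29: 20 each.
    N14: 10+20 = 30 ≤ 90
    N15: 10+20 = 30 ≤ 70
    N25: 10+20 = 30 ≤ 70
    N27: 60+20 = 80 ≤ 140
    N29: 50+20 = 70 ≤ 140
  N5 sheds 170 L/s to N12, N14, N15, N27: 42 each (2 lost).
    N12: 40+42 = 82 > 70
    N14: 30+42 = 72 ≤ 90
    N15: 30+42 = 72 > 70
    N27: 80+42 = 122 ≤ 140
Round 2 — N12, N15 seize.
  N12 sheds 82 L/s to N14, N19, N29, N7: 20 each (2 lost).
    N14: 72+20 = 92 > 90
    N19: 110+20 = 130 ≤ 150
    N29: 70+20 = 90 ≤ 140
    N7: 70+20 = 90 ≤ 140
  N15 sheds 72 L/s to N14, N7: 36 each.
    N14: 92+36 = 128 > 90
    N7: 90+36 = 126 ≤ 140
Round 3 — N14 seizes.
  N14 sheds 128 L/s to N7: 128 each.
    N7: 126+128 = 254 > 140
Round 4 — N7 seizes.
  N7 sheds 254 L/s: no online neighbours, lost.
No further seizures.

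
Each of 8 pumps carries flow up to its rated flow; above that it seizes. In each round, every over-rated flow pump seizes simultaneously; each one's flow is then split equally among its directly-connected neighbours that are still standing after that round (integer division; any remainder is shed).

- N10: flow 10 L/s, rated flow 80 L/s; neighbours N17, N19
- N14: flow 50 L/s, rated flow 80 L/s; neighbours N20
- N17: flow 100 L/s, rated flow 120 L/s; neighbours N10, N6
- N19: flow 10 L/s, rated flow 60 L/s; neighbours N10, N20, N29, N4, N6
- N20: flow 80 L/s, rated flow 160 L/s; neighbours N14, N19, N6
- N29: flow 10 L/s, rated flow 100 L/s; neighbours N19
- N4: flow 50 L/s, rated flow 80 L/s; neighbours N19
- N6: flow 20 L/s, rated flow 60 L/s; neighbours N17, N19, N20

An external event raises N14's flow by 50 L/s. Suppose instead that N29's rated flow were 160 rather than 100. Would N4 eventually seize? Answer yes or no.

With N29's rated flow at 160:
Round 1 — N14 at 100 > 80. N14 seizes.
  N14 sheds 100 L/s to N20: 100 each.
    N20: 80+100 = 180 > 160
Round 2 — N20 seizes.
  N20 sheds 180 L/s to N19, N6: 90 each.
    N19: 10+90 = 100 > 60
    N6: 20+90 = 110 > 60
Round 3 — N19, N6 seize.
  N19 sheds 100 L/s to N10, N29, N4: 33 each (1 lost).
    N10: 10+33 = 43 ≤ 80
    N29: 10+33 = 43 ≤ 160
    N4: 50+33 = 83 > 80
  N6 sheds 110 L/s to N17: 110 each.
    N17: 100+110 = 210 > 120
Round 4 — N17, N4 seize.
  N17 sheds 210 L/s to N10: 210 each.
    N10: 43+210 = 253 > 80
  N4 sheds 83 L/s: no online neighbours, lost.
Round 5 — N10 seizes.
  N10 sheds 253 L/s: no online neighbours, lost.
No further seizures.

yes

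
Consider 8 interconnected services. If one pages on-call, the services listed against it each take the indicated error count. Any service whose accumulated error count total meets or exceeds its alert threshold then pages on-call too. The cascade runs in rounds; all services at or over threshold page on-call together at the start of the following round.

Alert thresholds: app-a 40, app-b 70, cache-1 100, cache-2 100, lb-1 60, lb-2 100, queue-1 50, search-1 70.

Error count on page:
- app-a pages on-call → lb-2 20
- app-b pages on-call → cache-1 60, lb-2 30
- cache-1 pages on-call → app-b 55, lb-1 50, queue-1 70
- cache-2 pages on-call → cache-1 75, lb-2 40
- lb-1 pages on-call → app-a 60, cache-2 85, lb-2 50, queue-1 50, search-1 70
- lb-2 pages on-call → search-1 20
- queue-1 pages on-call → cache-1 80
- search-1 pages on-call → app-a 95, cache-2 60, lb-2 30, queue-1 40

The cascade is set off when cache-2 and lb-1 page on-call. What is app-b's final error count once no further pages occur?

Round 1 — cache-2, lb-1 page on-call (initial).
  app-a: +60 → 60 ≥ 40
  cache-1: +75 → 75 < 100
  lb-2: +40+50 → 90 < 100
  queue-1: +50 → 50 ≥ 50
  search-1: +70 → 70 ≥ 70
Round 2 — app-a, queue-1, search-1 page on-call.
  cache-1: +80 → 155 ≥ 100
  lb-2: +20+30 → 140 ≥ 100
Round 3 — cache-1, lb-2 page on-call.
  app-b: +55 → 55 < 70
No further pages.

55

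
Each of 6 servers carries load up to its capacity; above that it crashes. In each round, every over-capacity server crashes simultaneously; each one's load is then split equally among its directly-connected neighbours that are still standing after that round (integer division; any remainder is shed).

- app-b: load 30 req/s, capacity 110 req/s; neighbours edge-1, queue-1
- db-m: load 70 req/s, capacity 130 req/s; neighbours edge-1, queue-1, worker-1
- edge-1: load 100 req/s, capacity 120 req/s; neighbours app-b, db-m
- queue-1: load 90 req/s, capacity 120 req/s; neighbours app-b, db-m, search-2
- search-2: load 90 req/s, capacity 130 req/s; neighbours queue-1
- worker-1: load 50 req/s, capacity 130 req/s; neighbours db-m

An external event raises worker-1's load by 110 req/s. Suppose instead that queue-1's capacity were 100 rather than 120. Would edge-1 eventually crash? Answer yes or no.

With queue-1's capacity at 100:
Round 1 — worker-1 at 160 > 130. worker-1 crashes.
  worker-1 sheds 160 req/s to db-m: 160 each.
    db-m: 70+160 = 230 > 130
Round 2 — db-m crashes.
  db-m sheds 230 req/s to edge-1, queue-1: 115 each.
    edge-1: 100+115 = 215 > 120
    queue-1: 90+115 = 205 > 100
Round 3 — edge-1, queue-1 crash.
  edge-1 sheds 215 req/s to app-b: 215 each.
    app-b: 30+215 = 245 > 110
  queue-1 sheds 205 req/s to app-b, search-2: 102 each (1 lost).
    app-b: 245+102 = 347 > 110
    search-2: 90+102 = 192 > 130
Round 4 — app-b, search-2 crash.
  app-b sheds 347 req/s: no online neighbours, lost.
  search-2 sheds 192 req/s: no online neighbours, lost.
No further crashes.

yes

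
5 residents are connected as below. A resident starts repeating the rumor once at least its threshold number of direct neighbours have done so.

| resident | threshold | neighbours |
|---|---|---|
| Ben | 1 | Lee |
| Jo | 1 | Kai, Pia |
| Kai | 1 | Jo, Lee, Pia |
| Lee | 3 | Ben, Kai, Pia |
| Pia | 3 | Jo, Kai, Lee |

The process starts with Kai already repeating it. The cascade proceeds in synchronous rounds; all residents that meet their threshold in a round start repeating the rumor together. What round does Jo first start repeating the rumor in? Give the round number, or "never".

2

Round 1 — Kai starts repeating the rumor (initial).
Round 2 — checking thresholds:
  Jo: 1 of 2 neighbours ≥ 1, starts repeating the rumor.
  Lee: 1 of 3 neighbours < 3, below threshold.
  Pia: 1 of 3 neighbours < 3, below threshold.
Round 3 — no new spreads; cascade stops.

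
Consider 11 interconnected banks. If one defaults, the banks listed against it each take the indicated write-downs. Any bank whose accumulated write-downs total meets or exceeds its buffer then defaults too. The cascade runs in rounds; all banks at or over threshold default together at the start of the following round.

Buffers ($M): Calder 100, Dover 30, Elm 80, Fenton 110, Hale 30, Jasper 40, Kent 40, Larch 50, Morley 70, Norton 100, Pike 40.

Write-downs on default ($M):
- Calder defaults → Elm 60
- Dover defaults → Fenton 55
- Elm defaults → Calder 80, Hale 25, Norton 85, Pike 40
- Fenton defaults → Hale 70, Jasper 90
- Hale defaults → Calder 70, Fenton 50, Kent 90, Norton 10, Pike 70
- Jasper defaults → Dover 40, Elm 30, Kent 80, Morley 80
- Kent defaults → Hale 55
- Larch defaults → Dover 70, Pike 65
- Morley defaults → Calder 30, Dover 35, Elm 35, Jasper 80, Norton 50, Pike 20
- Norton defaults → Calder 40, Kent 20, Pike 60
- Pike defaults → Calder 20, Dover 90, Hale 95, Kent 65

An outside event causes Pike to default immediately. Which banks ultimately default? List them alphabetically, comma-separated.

Dover, Hale, Kent, Pike

Round 1 — Pike defaults (initial).
  Calder: +20 → 20 < 100
  Dover: +90 → 90 ≥ 30
  Hale: +95 → 95 ≥ 30
  Kent: +65 → 65 ≥ 40
Round 2 — Dover, Hale, Kent default.
  Calder: +70 → 90 < 100
  Fenton: +55+50 → 105 < 110
  Norton: +10 → 10 < 100
No further defaults.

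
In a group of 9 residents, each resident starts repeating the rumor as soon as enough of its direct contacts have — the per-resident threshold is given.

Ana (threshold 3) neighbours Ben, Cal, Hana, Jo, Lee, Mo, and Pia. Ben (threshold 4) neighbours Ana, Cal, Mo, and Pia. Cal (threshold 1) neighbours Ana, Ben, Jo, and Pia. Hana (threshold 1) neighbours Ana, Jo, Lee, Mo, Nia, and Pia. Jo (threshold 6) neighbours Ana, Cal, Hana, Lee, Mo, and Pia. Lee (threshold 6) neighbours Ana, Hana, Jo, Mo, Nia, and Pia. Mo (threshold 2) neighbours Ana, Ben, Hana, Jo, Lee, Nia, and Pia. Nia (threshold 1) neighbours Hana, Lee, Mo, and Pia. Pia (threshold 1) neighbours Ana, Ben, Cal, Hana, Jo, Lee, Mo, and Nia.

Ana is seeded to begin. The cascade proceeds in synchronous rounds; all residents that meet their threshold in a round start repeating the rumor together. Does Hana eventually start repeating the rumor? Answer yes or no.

yes

Round 1 — Ana starts repeating the rumor (initial).
Round 2 — checking thresholds:
  Ben: 1 of 4 neighbours < 4, below threshold.
  Cal: 1 of 4 neighbours ≥ 1, starts repeating the rumor.
  Hana: 1 of 6 neighbours ≥ 1, starts repeating the rumor.
  Jo: 1 of 6 neighbours < 6, below threshold.
  Lee: 1 of 6 neighbours < 6, below threshold.
  Mo: 1 of 7 neighbours < 2, below threshold.
  Pia: 1 of 8 neighbours ≥ 1, starts repeating the rumor.
Round 3 — checking thresholds:
  Ben: 3 of 4 neighbours < 4, below threshold.
  Jo: 4 of 6 neighbours < 6, below threshold.
  Lee: 3 of 6 neighbours < 6, below threshold.
  Mo: 3 of 7 neighbours ≥ 2, starts repeating the rumor.
  Nia: 2 of 4 neighbours ≥ 1, starts repeating the rumor.
Round 4 — checking thresholds:
  Ben: 4 of 4 neighbours ≥ 4, starts repeating the rumor.
  Jo: 5 of 6 neighbours < 6, below threshold.
  Lee: 5 of 6 neighbours < 6, below threshold.
Round 5 — no new spreads; cascade stops.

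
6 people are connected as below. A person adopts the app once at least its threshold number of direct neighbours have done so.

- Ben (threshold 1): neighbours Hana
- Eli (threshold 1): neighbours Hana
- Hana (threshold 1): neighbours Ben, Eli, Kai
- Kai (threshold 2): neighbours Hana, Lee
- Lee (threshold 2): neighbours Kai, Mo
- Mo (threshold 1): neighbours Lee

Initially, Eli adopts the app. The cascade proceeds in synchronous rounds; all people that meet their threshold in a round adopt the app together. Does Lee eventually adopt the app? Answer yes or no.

Round 1 — Eli adopts the app (initial).
Round 2 — checking thresholds:
  Hana: 1 of 3 neighbours ≥ 1, adopts the app.
Round 3 — checking thresholds:
  Ben: 1 of 1 neighbours ≥ 1, adopts the app.
  Kai: 1 of 2 neighbours < 2, not yet.
Round 4 — no new adoptions; cascade stops.

no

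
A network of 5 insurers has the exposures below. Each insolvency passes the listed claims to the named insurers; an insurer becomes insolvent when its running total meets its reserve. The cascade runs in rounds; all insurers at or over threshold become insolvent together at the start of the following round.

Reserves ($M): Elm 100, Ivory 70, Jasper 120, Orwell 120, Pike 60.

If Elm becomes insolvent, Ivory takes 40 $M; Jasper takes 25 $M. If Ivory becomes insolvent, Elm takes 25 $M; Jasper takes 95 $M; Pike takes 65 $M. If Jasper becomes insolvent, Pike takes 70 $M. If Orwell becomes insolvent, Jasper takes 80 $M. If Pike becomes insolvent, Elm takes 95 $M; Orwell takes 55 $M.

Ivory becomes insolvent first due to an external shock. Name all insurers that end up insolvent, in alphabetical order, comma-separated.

Elm, Ivory, Jasper, Pike

Round 1 — Ivory becomes insolvent (initial).
  Elm: +25 → 25 < 100
  Jasper: +95 → 95 < 120
  Pike: +65 → 65 ≥ 60
Round 2 — Pike becomes insolvent.
  Elm: +95 → 120 ≥ 100
  Orwell: +55 → 55 < 120
Round 3 — Elm becomes insolvent.
  Jasper: +25 → 120 ≥ 120
Round 4 — Jasper becomes insolvent.
No further insolvencies.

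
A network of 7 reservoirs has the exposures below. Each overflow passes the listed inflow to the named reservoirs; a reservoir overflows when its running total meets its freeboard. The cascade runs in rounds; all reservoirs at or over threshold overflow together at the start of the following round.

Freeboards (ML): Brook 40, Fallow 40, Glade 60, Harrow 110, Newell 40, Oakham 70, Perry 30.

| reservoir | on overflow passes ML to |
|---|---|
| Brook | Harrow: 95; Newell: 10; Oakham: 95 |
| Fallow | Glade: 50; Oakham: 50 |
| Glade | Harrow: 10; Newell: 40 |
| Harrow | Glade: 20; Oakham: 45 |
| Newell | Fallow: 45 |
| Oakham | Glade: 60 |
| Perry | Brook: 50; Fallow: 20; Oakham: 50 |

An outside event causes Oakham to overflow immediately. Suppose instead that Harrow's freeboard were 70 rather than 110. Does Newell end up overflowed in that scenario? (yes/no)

With Harrow's freeboard at 70:
Round 1 — Oakham overflows (initial).
  Glade: +60 → 60 ≥ 60
Round 2 — Glade overflows.
  Harrow: +10 → 10 < 70
  Newell: +40 → 40 ≥ 40
Round 3 — Newell overflows.
  Fallow: +45 → 45 ≥ 40
Round 4 — Fallow overflows.
No further overflows.

yes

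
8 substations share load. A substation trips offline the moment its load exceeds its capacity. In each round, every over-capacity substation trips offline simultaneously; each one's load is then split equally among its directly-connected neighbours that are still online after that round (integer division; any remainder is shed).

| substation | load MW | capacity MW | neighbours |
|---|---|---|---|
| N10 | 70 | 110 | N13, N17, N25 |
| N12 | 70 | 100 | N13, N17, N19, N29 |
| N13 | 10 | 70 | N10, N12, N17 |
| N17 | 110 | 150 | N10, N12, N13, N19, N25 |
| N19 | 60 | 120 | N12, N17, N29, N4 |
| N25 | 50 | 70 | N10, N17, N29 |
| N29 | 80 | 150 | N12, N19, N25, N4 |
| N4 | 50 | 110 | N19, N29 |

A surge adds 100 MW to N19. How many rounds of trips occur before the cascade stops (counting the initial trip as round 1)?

4

Round 1 — N19 at 160 > 120. N19 trips offline.
  N19 sheds 160 MW to N12, N17, N29, N4: 40 each.
    N12: 70+40 = 110 > 100
    N17: 110+40 = 150 ≤ 150
    N29: 80+40 = 120 ≤ 150
    N4: 50+40 = 90 ≤ 110
Round 2 — N12 trips offline.
  N12 sheds 110 MW to N13, N17, N29: 36 each (2 lost).
    N13: 10+36 = 46 ≤ 70
    N17: 150+36 = 186 > 150
    N29: 120+36 = 156 > 150
Round 3 — N17, N29 trip offline.
  N17 sheds 186 MW to N10, N13, N25: 62 each.
    N10: 70+62 = 132 > 110
    N13: 46+62 = 108 > 70
    N25: 50+62 = 112 > 70
  N29 sheds 156 MW to N25, N4: 78 each.
    N25: 112+78 = 190 > 70
    N4: 90+78 = 168 > 110
Round 4 — N10, N13, N25, N4 trip offline.
  N10 sheds 132 MW: no online neighbours, lost.
  N13 sheds 108 MW: no online neighbours, lost.
  N25 sheds 190 MW: no online neighbours, lost.
  N4 sheds 168 MW: no online neighbours, lost.
No further trips.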